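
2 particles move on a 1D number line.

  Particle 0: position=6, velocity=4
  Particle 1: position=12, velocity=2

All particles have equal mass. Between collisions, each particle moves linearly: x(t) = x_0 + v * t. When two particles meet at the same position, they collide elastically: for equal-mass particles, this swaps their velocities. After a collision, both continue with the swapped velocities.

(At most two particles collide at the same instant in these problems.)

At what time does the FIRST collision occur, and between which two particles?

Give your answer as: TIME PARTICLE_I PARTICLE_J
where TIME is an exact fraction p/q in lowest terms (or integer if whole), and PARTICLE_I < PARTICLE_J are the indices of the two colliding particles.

Pair (0,1): pos 6,12 vel 4,2 -> gap=6, closing at 2/unit, collide at t=3
Earliest collision: t=3 between 0 and 1

Answer: 3 0 1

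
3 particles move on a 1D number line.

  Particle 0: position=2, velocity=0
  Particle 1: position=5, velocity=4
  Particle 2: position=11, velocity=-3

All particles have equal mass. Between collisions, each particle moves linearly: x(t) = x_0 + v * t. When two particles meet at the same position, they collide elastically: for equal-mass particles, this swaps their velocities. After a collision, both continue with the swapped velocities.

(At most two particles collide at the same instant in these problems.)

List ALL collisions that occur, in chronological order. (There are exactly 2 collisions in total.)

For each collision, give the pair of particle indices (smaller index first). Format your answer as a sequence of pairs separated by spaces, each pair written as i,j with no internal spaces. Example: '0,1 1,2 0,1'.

Answer: 1,2 0,1

Derivation:
Collision at t=6/7: particles 1 and 2 swap velocities; positions: p0=2 p1=59/7 p2=59/7; velocities now: v0=0 v1=-3 v2=4
Collision at t=3: particles 0 and 1 swap velocities; positions: p0=2 p1=2 p2=17; velocities now: v0=-3 v1=0 v2=4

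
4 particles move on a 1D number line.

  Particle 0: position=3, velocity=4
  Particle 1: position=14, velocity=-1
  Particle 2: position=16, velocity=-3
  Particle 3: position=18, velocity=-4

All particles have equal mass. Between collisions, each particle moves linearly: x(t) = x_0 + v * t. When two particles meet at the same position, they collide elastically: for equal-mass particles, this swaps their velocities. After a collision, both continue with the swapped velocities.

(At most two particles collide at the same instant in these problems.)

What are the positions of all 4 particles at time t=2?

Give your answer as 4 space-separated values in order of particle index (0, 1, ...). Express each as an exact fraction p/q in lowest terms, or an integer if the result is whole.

Answer: 10 10 11 12

Derivation:
Collision at t=1: particles 1 and 2 swap velocities; positions: p0=7 p1=13 p2=13 p3=14; velocities now: v0=4 v1=-3 v2=-1 v3=-4
Collision at t=4/3: particles 2 and 3 swap velocities; positions: p0=25/3 p1=12 p2=38/3 p3=38/3; velocities now: v0=4 v1=-3 v2=-4 v3=-1
Collision at t=13/7: particles 0 and 1 swap velocities; positions: p0=73/7 p1=73/7 p2=74/7 p3=85/7; velocities now: v0=-3 v1=4 v2=-4 v3=-1
Collision at t=15/8: particles 1 and 2 swap velocities; positions: p0=83/8 p1=21/2 p2=21/2 p3=97/8; velocities now: v0=-3 v1=-4 v2=4 v3=-1
Collision at t=2: particles 0 and 1 swap velocities; positions: p0=10 p1=10 p2=11 p3=12; velocities now: v0=-4 v1=-3 v2=4 v3=-1
Advance to t=2 (no further collisions before then); velocities: v0=-4 v1=-3 v2=4 v3=-1; positions = 10 10 11 12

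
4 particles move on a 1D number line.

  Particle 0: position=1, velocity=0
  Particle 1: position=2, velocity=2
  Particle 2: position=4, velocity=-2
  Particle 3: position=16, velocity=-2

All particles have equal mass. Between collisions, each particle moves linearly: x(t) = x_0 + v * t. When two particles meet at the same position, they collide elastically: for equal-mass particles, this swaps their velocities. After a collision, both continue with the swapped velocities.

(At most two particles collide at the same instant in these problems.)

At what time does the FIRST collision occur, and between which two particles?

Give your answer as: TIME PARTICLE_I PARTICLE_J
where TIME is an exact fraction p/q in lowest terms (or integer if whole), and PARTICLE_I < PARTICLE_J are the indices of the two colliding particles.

Answer: 1/2 1 2

Derivation:
Pair (0,1): pos 1,2 vel 0,2 -> not approaching (rel speed -2 <= 0)
Pair (1,2): pos 2,4 vel 2,-2 -> gap=2, closing at 4/unit, collide at t=1/2
Pair (2,3): pos 4,16 vel -2,-2 -> not approaching (rel speed 0 <= 0)
Earliest collision: t=1/2 between 1 and 2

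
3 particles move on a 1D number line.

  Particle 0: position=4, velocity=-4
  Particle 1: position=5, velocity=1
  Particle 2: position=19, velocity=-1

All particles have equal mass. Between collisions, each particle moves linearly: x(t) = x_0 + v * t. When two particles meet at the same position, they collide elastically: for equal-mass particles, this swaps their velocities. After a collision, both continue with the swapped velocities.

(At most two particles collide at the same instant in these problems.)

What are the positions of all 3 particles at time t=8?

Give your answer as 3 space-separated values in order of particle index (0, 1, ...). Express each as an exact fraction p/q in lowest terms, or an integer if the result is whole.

Answer: -28 11 13

Derivation:
Collision at t=7: particles 1 and 2 swap velocities; positions: p0=-24 p1=12 p2=12; velocities now: v0=-4 v1=-1 v2=1
Advance to t=8 (no further collisions before then); velocities: v0=-4 v1=-1 v2=1; positions = -28 11 13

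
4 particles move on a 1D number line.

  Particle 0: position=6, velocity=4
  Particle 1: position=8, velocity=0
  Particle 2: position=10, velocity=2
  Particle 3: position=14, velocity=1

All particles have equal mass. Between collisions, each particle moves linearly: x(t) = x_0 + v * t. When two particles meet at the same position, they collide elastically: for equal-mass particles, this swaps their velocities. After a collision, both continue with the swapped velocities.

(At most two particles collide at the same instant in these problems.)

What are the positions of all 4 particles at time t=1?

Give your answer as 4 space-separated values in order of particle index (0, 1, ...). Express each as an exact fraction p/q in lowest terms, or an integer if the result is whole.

Answer: 8 10 12 15

Derivation:
Collision at t=1/2: particles 0 and 1 swap velocities; positions: p0=8 p1=8 p2=11 p3=29/2; velocities now: v0=0 v1=4 v2=2 v3=1
Advance to t=1 (no further collisions before then); velocities: v0=0 v1=4 v2=2 v3=1; positions = 8 10 12 15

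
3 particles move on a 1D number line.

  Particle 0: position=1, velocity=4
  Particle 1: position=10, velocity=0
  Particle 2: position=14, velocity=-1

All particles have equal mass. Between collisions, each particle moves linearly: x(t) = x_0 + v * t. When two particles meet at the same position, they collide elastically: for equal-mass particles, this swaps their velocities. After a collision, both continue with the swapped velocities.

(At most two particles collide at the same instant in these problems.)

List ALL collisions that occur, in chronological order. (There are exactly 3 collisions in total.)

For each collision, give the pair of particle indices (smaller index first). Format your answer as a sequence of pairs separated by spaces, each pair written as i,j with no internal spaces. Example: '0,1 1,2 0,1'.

Collision at t=9/4: particles 0 and 1 swap velocities; positions: p0=10 p1=10 p2=47/4; velocities now: v0=0 v1=4 v2=-1
Collision at t=13/5: particles 1 and 2 swap velocities; positions: p0=10 p1=57/5 p2=57/5; velocities now: v0=0 v1=-1 v2=4
Collision at t=4: particles 0 and 1 swap velocities; positions: p0=10 p1=10 p2=17; velocities now: v0=-1 v1=0 v2=4

Answer: 0,1 1,2 0,1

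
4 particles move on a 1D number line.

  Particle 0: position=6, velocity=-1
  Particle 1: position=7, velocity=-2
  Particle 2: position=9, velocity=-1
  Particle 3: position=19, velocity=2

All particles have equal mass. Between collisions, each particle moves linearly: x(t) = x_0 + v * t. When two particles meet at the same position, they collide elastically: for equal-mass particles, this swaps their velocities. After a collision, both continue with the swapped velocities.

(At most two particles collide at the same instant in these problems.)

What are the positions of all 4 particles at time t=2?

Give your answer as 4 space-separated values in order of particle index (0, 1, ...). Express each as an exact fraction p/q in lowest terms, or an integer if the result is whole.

Collision at t=1: particles 0 and 1 swap velocities; positions: p0=5 p1=5 p2=8 p3=21; velocities now: v0=-2 v1=-1 v2=-1 v3=2
Advance to t=2 (no further collisions before then); velocities: v0=-2 v1=-1 v2=-1 v3=2; positions = 3 4 7 23

Answer: 3 4 7 23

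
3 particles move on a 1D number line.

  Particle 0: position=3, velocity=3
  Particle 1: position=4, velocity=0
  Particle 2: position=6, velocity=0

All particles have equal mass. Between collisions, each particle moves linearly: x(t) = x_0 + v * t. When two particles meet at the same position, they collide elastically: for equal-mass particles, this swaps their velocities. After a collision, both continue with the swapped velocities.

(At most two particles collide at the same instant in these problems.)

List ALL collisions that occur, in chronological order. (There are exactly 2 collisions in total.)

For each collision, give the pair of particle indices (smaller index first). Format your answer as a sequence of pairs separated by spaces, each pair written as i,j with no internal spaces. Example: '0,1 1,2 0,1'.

Collision at t=1/3: particles 0 and 1 swap velocities; positions: p0=4 p1=4 p2=6; velocities now: v0=0 v1=3 v2=0
Collision at t=1: particles 1 and 2 swap velocities; positions: p0=4 p1=6 p2=6; velocities now: v0=0 v1=0 v2=3

Answer: 0,1 1,2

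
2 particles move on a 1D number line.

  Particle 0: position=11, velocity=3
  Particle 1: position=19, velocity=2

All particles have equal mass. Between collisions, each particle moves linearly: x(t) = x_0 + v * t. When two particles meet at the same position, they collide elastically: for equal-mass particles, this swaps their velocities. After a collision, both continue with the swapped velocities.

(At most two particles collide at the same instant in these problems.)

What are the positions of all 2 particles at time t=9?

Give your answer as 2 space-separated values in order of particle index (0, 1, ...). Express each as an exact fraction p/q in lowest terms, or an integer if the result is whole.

Collision at t=8: particles 0 and 1 swap velocities; positions: p0=35 p1=35; velocities now: v0=2 v1=3
Advance to t=9 (no further collisions before then); velocities: v0=2 v1=3; positions = 37 38

Answer: 37 38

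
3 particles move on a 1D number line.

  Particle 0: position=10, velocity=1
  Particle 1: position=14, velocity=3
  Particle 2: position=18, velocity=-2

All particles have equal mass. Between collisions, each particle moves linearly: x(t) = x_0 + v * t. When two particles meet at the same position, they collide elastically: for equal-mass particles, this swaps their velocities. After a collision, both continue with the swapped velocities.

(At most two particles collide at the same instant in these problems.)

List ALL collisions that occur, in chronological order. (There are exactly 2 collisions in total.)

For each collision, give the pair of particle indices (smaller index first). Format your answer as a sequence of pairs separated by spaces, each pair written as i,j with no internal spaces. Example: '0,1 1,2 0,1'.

Collision at t=4/5: particles 1 and 2 swap velocities; positions: p0=54/5 p1=82/5 p2=82/5; velocities now: v0=1 v1=-2 v2=3
Collision at t=8/3: particles 0 and 1 swap velocities; positions: p0=38/3 p1=38/3 p2=22; velocities now: v0=-2 v1=1 v2=3

Answer: 1,2 0,1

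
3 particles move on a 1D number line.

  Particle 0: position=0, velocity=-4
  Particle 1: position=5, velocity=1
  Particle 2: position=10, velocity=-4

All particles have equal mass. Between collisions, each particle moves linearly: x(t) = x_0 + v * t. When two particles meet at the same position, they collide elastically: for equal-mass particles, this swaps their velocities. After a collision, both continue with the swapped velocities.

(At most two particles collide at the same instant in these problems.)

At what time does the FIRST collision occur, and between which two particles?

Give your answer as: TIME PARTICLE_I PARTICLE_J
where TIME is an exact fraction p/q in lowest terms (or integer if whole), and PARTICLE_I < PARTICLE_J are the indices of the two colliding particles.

Answer: 1 1 2

Derivation:
Pair (0,1): pos 0,5 vel -4,1 -> not approaching (rel speed -5 <= 0)
Pair (1,2): pos 5,10 vel 1,-4 -> gap=5, closing at 5/unit, collide at t=1
Earliest collision: t=1 between 1 and 2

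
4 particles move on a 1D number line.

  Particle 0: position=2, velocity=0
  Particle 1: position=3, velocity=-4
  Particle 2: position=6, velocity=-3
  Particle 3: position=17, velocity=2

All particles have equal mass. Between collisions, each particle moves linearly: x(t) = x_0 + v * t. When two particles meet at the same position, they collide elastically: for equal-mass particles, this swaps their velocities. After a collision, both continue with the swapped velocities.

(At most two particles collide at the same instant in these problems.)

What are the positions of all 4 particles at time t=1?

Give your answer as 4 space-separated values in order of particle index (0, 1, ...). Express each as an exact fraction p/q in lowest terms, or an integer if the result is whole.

Answer: -1 2 3 19

Derivation:
Collision at t=1/4: particles 0 and 1 swap velocities; positions: p0=2 p1=2 p2=21/4 p3=35/2; velocities now: v0=-4 v1=0 v2=-3 v3=2
Advance to t=1 (no further collisions before then); velocities: v0=-4 v1=0 v2=-3 v3=2; positions = -1 2 3 19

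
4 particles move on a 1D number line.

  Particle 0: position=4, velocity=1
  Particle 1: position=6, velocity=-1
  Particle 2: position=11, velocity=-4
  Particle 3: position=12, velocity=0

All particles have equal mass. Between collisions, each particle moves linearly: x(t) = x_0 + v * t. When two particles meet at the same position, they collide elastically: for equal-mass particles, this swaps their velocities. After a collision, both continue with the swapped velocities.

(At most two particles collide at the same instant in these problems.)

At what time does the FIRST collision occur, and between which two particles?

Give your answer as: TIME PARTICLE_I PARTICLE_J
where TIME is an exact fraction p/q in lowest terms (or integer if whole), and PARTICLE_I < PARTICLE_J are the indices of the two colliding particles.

Pair (0,1): pos 4,6 vel 1,-1 -> gap=2, closing at 2/unit, collide at t=1
Pair (1,2): pos 6,11 vel -1,-4 -> gap=5, closing at 3/unit, collide at t=5/3
Pair (2,3): pos 11,12 vel -4,0 -> not approaching (rel speed -4 <= 0)
Earliest collision: t=1 between 0 and 1

Answer: 1 0 1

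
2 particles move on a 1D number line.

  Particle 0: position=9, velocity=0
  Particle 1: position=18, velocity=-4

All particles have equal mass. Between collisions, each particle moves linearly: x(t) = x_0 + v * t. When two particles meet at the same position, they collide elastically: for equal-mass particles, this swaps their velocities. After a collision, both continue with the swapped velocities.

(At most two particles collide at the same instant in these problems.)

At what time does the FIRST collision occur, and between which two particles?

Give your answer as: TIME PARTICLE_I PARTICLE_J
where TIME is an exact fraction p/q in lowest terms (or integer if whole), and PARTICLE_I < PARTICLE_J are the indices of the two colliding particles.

Answer: 9/4 0 1

Derivation:
Pair (0,1): pos 9,18 vel 0,-4 -> gap=9, closing at 4/unit, collide at t=9/4
Earliest collision: t=9/4 between 0 and 1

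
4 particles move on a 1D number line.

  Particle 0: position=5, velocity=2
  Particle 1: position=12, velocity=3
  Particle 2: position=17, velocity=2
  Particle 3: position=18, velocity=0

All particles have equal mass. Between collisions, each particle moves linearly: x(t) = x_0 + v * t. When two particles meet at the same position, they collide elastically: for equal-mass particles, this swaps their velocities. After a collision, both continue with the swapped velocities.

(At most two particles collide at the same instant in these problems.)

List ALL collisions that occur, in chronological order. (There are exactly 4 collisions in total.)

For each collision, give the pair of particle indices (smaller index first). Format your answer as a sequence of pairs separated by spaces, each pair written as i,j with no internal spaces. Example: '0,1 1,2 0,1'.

Answer: 2,3 1,2 2,3 0,1

Derivation:
Collision at t=1/2: particles 2 and 3 swap velocities; positions: p0=6 p1=27/2 p2=18 p3=18; velocities now: v0=2 v1=3 v2=0 v3=2
Collision at t=2: particles 1 and 2 swap velocities; positions: p0=9 p1=18 p2=18 p3=21; velocities now: v0=2 v1=0 v2=3 v3=2
Collision at t=5: particles 2 and 3 swap velocities; positions: p0=15 p1=18 p2=27 p3=27; velocities now: v0=2 v1=0 v2=2 v3=3
Collision at t=13/2: particles 0 and 1 swap velocities; positions: p0=18 p1=18 p2=30 p3=63/2; velocities now: v0=0 v1=2 v2=2 v3=3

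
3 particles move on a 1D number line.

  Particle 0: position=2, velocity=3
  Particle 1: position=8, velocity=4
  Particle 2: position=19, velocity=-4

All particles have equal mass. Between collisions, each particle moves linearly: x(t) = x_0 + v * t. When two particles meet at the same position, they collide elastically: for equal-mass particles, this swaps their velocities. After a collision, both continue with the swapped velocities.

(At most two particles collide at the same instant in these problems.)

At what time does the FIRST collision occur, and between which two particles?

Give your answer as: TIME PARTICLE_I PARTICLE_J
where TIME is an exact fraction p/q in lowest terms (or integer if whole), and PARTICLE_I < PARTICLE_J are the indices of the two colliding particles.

Answer: 11/8 1 2

Derivation:
Pair (0,1): pos 2,8 vel 3,4 -> not approaching (rel speed -1 <= 0)
Pair (1,2): pos 8,19 vel 4,-4 -> gap=11, closing at 8/unit, collide at t=11/8
Earliest collision: t=11/8 between 1 and 2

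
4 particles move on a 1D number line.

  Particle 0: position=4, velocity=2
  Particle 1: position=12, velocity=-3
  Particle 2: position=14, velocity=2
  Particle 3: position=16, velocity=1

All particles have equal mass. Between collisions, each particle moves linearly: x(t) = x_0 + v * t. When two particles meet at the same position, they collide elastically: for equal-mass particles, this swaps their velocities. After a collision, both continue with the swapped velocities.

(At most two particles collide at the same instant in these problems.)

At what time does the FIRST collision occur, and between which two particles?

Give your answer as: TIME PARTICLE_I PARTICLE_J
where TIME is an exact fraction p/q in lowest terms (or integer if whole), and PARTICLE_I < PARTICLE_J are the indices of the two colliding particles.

Answer: 8/5 0 1

Derivation:
Pair (0,1): pos 4,12 vel 2,-3 -> gap=8, closing at 5/unit, collide at t=8/5
Pair (1,2): pos 12,14 vel -3,2 -> not approaching (rel speed -5 <= 0)
Pair (2,3): pos 14,16 vel 2,1 -> gap=2, closing at 1/unit, collide at t=2
Earliest collision: t=8/5 between 0 and 1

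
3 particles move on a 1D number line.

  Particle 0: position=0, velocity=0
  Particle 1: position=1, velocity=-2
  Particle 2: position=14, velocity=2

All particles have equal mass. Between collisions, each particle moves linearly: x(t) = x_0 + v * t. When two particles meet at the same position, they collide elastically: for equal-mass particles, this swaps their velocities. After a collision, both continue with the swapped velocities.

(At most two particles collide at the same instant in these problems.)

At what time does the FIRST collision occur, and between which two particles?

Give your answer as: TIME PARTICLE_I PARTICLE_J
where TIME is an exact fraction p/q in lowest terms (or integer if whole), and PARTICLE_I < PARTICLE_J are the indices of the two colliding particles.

Pair (0,1): pos 0,1 vel 0,-2 -> gap=1, closing at 2/unit, collide at t=1/2
Pair (1,2): pos 1,14 vel -2,2 -> not approaching (rel speed -4 <= 0)
Earliest collision: t=1/2 between 0 and 1

Answer: 1/2 0 1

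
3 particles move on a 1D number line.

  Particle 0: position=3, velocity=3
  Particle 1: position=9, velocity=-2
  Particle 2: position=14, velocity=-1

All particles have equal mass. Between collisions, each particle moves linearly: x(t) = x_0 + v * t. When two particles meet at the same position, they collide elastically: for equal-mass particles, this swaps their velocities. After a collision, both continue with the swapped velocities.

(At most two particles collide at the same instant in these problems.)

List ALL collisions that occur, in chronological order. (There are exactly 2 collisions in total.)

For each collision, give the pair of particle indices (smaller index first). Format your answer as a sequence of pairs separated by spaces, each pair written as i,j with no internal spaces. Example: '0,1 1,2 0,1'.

Collision at t=6/5: particles 0 and 1 swap velocities; positions: p0=33/5 p1=33/5 p2=64/5; velocities now: v0=-2 v1=3 v2=-1
Collision at t=11/4: particles 1 and 2 swap velocities; positions: p0=7/2 p1=45/4 p2=45/4; velocities now: v0=-2 v1=-1 v2=3

Answer: 0,1 1,2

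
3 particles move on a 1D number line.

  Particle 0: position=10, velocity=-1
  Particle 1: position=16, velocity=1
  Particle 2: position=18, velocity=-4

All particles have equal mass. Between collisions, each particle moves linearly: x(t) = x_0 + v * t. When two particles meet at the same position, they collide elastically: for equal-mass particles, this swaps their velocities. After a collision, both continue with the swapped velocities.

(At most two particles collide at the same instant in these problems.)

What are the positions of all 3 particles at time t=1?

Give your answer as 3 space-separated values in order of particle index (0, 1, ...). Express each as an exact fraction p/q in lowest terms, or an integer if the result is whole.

Answer: 9 14 17

Derivation:
Collision at t=2/5: particles 1 and 2 swap velocities; positions: p0=48/5 p1=82/5 p2=82/5; velocities now: v0=-1 v1=-4 v2=1
Advance to t=1 (no further collisions before then); velocities: v0=-1 v1=-4 v2=1; positions = 9 14 17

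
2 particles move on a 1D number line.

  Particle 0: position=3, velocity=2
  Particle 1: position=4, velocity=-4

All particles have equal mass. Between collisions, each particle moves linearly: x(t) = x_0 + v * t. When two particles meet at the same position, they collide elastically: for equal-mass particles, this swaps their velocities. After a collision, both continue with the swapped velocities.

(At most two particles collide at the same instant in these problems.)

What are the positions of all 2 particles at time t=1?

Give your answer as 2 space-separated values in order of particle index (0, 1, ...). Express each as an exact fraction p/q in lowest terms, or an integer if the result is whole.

Collision at t=1/6: particles 0 and 1 swap velocities; positions: p0=10/3 p1=10/3; velocities now: v0=-4 v1=2
Advance to t=1 (no further collisions before then); velocities: v0=-4 v1=2; positions = 0 5

Answer: 0 5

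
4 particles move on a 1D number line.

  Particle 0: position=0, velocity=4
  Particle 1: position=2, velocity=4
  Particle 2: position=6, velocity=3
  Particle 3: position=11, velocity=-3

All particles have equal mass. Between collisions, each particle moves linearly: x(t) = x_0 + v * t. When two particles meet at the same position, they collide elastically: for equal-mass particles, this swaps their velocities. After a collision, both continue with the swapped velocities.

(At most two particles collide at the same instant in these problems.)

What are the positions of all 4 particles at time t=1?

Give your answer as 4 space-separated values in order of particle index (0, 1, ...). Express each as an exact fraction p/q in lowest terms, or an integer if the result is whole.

Collision at t=5/6: particles 2 and 3 swap velocities; positions: p0=10/3 p1=16/3 p2=17/2 p3=17/2; velocities now: v0=4 v1=4 v2=-3 v3=3
Advance to t=1 (no further collisions before then); velocities: v0=4 v1=4 v2=-3 v3=3; positions = 4 6 8 9

Answer: 4 6 8 9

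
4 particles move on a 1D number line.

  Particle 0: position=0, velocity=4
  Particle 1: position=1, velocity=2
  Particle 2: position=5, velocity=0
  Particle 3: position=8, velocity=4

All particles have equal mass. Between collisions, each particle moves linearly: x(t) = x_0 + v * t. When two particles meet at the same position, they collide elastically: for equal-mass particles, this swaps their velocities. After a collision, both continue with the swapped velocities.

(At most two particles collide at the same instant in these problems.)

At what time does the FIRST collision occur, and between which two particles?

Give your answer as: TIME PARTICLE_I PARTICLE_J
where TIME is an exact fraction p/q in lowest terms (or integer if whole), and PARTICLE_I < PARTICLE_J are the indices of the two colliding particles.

Answer: 1/2 0 1

Derivation:
Pair (0,1): pos 0,1 vel 4,2 -> gap=1, closing at 2/unit, collide at t=1/2
Pair (1,2): pos 1,5 vel 2,0 -> gap=4, closing at 2/unit, collide at t=2
Pair (2,3): pos 5,8 vel 0,4 -> not approaching (rel speed -4 <= 0)
Earliest collision: t=1/2 between 0 and 1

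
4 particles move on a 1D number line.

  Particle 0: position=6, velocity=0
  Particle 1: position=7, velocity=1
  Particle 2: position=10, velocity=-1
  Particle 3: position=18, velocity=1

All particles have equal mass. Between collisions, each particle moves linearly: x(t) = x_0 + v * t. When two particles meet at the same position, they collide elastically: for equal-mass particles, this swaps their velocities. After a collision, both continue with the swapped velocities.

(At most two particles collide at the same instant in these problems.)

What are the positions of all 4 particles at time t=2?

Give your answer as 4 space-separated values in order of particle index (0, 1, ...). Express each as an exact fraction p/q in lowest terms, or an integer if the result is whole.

Collision at t=3/2: particles 1 and 2 swap velocities; positions: p0=6 p1=17/2 p2=17/2 p3=39/2; velocities now: v0=0 v1=-1 v2=1 v3=1
Advance to t=2 (no further collisions before then); velocities: v0=0 v1=-1 v2=1 v3=1; positions = 6 8 9 20

Answer: 6 8 9 20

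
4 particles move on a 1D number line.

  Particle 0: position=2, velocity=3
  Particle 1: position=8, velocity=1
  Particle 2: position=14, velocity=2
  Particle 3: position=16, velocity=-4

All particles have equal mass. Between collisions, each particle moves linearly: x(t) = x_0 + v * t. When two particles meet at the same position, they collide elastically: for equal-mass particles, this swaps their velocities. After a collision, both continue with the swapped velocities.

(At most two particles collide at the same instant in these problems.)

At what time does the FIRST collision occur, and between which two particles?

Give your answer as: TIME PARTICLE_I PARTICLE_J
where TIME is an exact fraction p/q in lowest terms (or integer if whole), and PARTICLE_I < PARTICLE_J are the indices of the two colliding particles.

Answer: 1/3 2 3

Derivation:
Pair (0,1): pos 2,8 vel 3,1 -> gap=6, closing at 2/unit, collide at t=3
Pair (1,2): pos 8,14 vel 1,2 -> not approaching (rel speed -1 <= 0)
Pair (2,3): pos 14,16 vel 2,-4 -> gap=2, closing at 6/unit, collide at t=1/3
Earliest collision: t=1/3 between 2 and 3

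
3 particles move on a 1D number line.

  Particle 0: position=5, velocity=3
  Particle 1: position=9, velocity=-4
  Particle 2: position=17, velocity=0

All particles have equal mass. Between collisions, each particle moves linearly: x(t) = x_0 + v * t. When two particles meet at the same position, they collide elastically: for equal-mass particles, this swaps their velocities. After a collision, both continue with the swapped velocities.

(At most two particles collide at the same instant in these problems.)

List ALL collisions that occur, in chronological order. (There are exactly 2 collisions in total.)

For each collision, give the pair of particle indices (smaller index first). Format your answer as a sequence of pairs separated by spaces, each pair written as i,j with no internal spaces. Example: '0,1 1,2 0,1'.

Collision at t=4/7: particles 0 and 1 swap velocities; positions: p0=47/7 p1=47/7 p2=17; velocities now: v0=-4 v1=3 v2=0
Collision at t=4: particles 1 and 2 swap velocities; positions: p0=-7 p1=17 p2=17; velocities now: v0=-4 v1=0 v2=3

Answer: 0,1 1,2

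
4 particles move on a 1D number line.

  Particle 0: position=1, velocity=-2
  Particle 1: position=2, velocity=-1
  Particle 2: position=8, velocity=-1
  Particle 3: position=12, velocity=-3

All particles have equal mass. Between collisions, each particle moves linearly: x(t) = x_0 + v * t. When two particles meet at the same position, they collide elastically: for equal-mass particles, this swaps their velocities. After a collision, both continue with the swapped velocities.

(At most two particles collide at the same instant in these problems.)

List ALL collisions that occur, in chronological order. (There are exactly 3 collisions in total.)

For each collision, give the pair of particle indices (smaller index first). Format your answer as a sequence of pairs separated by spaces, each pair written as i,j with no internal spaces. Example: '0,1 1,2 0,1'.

Collision at t=2: particles 2 and 3 swap velocities; positions: p0=-3 p1=0 p2=6 p3=6; velocities now: v0=-2 v1=-1 v2=-3 v3=-1
Collision at t=5: particles 1 and 2 swap velocities; positions: p0=-9 p1=-3 p2=-3 p3=3; velocities now: v0=-2 v1=-3 v2=-1 v3=-1
Collision at t=11: particles 0 and 1 swap velocities; positions: p0=-21 p1=-21 p2=-9 p3=-3; velocities now: v0=-3 v1=-2 v2=-1 v3=-1

Answer: 2,3 1,2 0,1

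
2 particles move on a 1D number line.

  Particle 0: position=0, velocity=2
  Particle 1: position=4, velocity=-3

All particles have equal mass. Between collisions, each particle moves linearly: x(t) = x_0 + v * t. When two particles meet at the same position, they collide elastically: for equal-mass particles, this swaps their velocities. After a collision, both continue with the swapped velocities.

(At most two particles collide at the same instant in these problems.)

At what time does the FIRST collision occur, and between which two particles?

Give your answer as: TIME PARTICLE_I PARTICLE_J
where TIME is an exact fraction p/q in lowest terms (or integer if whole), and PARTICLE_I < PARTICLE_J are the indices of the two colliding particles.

Answer: 4/5 0 1

Derivation:
Pair (0,1): pos 0,4 vel 2,-3 -> gap=4, closing at 5/unit, collide at t=4/5
Earliest collision: t=4/5 between 0 and 1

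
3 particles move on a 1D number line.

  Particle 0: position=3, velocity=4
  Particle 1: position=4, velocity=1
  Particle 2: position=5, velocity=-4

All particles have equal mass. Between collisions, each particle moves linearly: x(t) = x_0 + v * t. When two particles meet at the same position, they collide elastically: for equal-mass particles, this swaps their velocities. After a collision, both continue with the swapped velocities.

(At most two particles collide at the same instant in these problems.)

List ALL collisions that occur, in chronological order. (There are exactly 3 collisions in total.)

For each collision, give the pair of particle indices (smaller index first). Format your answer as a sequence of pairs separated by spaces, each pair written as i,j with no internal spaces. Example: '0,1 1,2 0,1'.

Answer: 1,2 0,1 1,2

Derivation:
Collision at t=1/5: particles 1 and 2 swap velocities; positions: p0=19/5 p1=21/5 p2=21/5; velocities now: v0=4 v1=-4 v2=1
Collision at t=1/4: particles 0 and 1 swap velocities; positions: p0=4 p1=4 p2=17/4; velocities now: v0=-4 v1=4 v2=1
Collision at t=1/3: particles 1 and 2 swap velocities; positions: p0=11/3 p1=13/3 p2=13/3; velocities now: v0=-4 v1=1 v2=4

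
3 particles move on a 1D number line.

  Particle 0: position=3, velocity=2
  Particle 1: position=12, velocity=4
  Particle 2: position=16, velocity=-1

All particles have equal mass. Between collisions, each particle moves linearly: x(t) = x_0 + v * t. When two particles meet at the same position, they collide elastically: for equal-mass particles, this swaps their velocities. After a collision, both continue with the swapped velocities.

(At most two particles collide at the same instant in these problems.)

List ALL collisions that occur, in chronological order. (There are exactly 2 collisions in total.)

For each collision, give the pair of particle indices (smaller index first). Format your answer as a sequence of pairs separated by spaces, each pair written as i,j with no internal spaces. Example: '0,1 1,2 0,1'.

Collision at t=4/5: particles 1 and 2 swap velocities; positions: p0=23/5 p1=76/5 p2=76/5; velocities now: v0=2 v1=-1 v2=4
Collision at t=13/3: particles 0 and 1 swap velocities; positions: p0=35/3 p1=35/3 p2=88/3; velocities now: v0=-1 v1=2 v2=4

Answer: 1,2 0,1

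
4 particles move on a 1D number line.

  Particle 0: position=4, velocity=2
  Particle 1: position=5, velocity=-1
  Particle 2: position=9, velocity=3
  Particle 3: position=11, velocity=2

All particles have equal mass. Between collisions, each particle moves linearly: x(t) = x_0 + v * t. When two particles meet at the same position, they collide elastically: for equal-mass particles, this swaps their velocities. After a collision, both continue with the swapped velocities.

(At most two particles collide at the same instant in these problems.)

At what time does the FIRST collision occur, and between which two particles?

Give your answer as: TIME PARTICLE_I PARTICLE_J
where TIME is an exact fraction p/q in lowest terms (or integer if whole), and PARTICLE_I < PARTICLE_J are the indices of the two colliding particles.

Pair (0,1): pos 4,5 vel 2,-1 -> gap=1, closing at 3/unit, collide at t=1/3
Pair (1,2): pos 5,9 vel -1,3 -> not approaching (rel speed -4 <= 0)
Pair (2,3): pos 9,11 vel 3,2 -> gap=2, closing at 1/unit, collide at t=2
Earliest collision: t=1/3 between 0 and 1

Answer: 1/3 0 1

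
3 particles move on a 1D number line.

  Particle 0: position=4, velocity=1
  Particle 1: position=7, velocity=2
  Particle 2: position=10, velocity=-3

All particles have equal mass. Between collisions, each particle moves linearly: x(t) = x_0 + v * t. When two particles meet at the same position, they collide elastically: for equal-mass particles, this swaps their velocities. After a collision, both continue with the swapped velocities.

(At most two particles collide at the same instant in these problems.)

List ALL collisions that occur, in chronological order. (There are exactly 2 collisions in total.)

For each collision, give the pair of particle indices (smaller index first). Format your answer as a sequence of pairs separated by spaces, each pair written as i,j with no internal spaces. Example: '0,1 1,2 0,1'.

Collision at t=3/5: particles 1 and 2 swap velocities; positions: p0=23/5 p1=41/5 p2=41/5; velocities now: v0=1 v1=-3 v2=2
Collision at t=3/2: particles 0 and 1 swap velocities; positions: p0=11/2 p1=11/2 p2=10; velocities now: v0=-3 v1=1 v2=2

Answer: 1,2 0,1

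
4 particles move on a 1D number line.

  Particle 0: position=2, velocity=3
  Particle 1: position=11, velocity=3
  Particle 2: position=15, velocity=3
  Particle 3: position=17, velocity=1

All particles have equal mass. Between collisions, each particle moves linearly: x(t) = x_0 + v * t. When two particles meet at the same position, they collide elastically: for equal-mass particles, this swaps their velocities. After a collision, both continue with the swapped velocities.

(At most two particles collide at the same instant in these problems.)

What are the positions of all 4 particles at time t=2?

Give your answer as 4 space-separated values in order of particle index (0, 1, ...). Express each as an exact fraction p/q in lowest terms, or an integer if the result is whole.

Answer: 8 17 19 21

Derivation:
Collision at t=1: particles 2 and 3 swap velocities; positions: p0=5 p1=14 p2=18 p3=18; velocities now: v0=3 v1=3 v2=1 v3=3
Advance to t=2 (no further collisions before then); velocities: v0=3 v1=3 v2=1 v3=3; positions = 8 17 19 21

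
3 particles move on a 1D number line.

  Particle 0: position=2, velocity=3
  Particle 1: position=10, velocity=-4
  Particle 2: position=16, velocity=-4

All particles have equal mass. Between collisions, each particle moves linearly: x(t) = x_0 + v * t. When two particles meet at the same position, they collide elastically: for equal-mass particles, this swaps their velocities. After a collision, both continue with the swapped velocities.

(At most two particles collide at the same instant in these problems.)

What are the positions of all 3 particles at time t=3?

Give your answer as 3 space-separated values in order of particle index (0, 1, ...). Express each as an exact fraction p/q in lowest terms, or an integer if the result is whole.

Collision at t=8/7: particles 0 and 1 swap velocities; positions: p0=38/7 p1=38/7 p2=80/7; velocities now: v0=-4 v1=3 v2=-4
Collision at t=2: particles 1 and 2 swap velocities; positions: p0=2 p1=8 p2=8; velocities now: v0=-4 v1=-4 v2=3
Advance to t=3 (no further collisions before then); velocities: v0=-4 v1=-4 v2=3; positions = -2 4 11

Answer: -2 4 11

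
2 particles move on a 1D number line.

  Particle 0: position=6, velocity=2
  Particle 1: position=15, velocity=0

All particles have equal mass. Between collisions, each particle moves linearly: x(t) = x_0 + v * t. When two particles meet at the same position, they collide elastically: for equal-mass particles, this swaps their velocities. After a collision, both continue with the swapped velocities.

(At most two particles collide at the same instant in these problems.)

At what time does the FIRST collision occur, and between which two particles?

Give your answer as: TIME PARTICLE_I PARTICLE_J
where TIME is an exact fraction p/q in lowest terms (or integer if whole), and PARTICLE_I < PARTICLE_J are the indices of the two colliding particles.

Pair (0,1): pos 6,15 vel 2,0 -> gap=9, closing at 2/unit, collide at t=9/2
Earliest collision: t=9/2 between 0 and 1

Answer: 9/2 0 1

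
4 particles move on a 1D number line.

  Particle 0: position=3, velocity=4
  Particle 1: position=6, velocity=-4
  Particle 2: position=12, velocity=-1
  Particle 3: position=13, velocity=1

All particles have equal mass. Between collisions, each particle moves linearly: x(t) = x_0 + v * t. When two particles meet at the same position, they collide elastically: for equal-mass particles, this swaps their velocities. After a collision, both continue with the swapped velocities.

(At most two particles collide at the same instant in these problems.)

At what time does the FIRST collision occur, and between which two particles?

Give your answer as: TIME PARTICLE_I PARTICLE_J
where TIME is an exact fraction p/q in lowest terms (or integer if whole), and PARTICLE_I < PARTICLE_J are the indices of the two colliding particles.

Answer: 3/8 0 1

Derivation:
Pair (0,1): pos 3,6 vel 4,-4 -> gap=3, closing at 8/unit, collide at t=3/8
Pair (1,2): pos 6,12 vel -4,-1 -> not approaching (rel speed -3 <= 0)
Pair (2,3): pos 12,13 vel -1,1 -> not approaching (rel speed -2 <= 0)
Earliest collision: t=3/8 between 0 and 1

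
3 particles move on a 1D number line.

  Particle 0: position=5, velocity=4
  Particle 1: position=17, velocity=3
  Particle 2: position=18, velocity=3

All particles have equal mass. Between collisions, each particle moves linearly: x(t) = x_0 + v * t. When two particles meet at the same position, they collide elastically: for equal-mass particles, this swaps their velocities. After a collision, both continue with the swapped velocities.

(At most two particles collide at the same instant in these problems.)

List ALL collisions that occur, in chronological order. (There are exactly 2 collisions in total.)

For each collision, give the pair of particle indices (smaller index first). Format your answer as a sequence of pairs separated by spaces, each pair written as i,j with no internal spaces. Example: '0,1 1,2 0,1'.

Collision at t=12: particles 0 and 1 swap velocities; positions: p0=53 p1=53 p2=54; velocities now: v0=3 v1=4 v2=3
Collision at t=13: particles 1 and 2 swap velocities; positions: p0=56 p1=57 p2=57; velocities now: v0=3 v1=3 v2=4

Answer: 0,1 1,2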